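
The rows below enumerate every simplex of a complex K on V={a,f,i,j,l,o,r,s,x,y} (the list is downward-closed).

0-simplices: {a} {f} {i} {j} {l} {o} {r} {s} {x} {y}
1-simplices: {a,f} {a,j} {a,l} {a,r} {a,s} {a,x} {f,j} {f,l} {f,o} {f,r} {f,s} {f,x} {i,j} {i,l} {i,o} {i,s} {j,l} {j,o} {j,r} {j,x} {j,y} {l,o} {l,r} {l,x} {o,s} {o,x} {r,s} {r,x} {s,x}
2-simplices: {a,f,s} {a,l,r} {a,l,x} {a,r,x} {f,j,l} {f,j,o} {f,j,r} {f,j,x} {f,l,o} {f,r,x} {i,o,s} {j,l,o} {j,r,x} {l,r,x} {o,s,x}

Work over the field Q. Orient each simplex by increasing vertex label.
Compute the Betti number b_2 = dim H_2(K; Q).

b_2=3

n_0=10 n_1=29 n_2=15  [Q]
∂1: piv[af,aj,al,ar,as,ax,fo,ij,jy] rk=9  ker:fj,fl,fr,fs,fx,il,io,is,jl,jo,jr,jx,lo,lr,lx,os,ox,rs,rx,sx
∂2: piv[afs,alr,alx,arx,fjl,fjo,fjr,fjx,flo,frx,ios,osx] rk=12  ker:jlo,jrx,lrx
b_2=(15−12)−0=3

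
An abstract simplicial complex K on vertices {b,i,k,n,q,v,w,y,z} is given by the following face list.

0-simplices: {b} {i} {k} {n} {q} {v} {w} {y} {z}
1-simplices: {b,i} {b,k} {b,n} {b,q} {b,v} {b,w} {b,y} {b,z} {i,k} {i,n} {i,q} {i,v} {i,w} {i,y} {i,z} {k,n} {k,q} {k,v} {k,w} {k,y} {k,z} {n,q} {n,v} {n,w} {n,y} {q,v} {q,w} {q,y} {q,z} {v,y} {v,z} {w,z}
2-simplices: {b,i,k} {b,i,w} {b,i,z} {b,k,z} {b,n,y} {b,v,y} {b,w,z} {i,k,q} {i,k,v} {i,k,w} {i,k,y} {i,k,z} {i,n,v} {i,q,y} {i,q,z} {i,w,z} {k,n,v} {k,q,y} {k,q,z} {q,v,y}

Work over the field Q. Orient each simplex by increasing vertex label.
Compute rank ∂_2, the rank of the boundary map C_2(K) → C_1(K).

rank∂_2=16

n_0=9 n_1=32 n_2=20  [Q]
∂1: piv[bi,bk,bn,bq,bv,bw,by,bz] rk=8  ker:ik,in,iq,iv,iw,iy,iz,kn,kq,kv,kw,ky,kz,nq,nv,nw,ny,qv,qw,qy,qz,vy,vz,wz
∂2: piv[bik,biw,biz,bkz,bny,bvy,bwz,ikq,ikv,ikw,iky,inv,iqy,iqz,knv,qvy] rk=16  ker:ikz,iwz,kqy,kqz
rk∂_2=16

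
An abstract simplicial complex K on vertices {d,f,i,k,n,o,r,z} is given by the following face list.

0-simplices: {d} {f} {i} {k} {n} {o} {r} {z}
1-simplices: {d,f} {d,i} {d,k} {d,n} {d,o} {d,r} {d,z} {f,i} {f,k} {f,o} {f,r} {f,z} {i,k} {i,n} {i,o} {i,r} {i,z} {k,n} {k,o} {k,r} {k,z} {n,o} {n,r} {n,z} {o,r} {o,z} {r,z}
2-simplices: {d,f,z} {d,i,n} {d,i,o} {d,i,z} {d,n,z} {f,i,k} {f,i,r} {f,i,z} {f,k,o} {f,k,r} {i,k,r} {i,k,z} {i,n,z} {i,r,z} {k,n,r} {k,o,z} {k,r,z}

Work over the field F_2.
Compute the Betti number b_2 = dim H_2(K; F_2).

b_2=3

n_0=8 n_1=27 n_2=17  [Z2]
∂1: piv[df,di,dk,dn,do,dr,dz] rk=7  ker:fi,fk,fo,fr,fz,ik,in,io,ir,iz,kn,ko,kr,kz,no,nr,nz,or,oz,rz
∂2: piv[dfz,din,dio,diz,dnz,fik,fir,fiz,fko,fkr,ikz,irz,knr,koz] rk=14  ker:ikr,inz,krz
b_2=(17−14)−0=3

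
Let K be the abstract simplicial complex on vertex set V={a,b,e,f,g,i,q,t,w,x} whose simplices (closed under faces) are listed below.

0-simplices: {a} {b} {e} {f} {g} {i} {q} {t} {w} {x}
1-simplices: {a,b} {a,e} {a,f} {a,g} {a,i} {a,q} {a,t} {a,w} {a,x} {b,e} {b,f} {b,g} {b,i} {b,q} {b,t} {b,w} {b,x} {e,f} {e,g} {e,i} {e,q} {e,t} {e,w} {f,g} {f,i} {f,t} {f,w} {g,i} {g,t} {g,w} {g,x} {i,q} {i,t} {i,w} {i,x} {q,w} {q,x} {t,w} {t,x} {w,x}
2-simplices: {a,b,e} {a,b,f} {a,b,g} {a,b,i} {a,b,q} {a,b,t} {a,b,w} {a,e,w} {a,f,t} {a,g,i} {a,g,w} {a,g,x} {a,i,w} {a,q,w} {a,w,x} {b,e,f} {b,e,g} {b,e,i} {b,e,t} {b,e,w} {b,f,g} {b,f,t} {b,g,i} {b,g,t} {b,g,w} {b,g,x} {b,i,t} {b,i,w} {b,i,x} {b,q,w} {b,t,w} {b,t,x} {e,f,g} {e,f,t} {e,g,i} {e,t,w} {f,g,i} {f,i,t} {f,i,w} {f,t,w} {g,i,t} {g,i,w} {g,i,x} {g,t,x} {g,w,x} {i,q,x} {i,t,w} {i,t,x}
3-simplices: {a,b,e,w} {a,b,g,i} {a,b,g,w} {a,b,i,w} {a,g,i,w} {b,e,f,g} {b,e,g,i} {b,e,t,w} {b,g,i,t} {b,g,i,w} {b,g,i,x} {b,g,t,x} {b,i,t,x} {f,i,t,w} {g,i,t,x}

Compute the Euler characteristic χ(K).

χ(K)=3

n_0=10 n_1=40 n_2=48 n_3=15
χ=+10−40+48−15=3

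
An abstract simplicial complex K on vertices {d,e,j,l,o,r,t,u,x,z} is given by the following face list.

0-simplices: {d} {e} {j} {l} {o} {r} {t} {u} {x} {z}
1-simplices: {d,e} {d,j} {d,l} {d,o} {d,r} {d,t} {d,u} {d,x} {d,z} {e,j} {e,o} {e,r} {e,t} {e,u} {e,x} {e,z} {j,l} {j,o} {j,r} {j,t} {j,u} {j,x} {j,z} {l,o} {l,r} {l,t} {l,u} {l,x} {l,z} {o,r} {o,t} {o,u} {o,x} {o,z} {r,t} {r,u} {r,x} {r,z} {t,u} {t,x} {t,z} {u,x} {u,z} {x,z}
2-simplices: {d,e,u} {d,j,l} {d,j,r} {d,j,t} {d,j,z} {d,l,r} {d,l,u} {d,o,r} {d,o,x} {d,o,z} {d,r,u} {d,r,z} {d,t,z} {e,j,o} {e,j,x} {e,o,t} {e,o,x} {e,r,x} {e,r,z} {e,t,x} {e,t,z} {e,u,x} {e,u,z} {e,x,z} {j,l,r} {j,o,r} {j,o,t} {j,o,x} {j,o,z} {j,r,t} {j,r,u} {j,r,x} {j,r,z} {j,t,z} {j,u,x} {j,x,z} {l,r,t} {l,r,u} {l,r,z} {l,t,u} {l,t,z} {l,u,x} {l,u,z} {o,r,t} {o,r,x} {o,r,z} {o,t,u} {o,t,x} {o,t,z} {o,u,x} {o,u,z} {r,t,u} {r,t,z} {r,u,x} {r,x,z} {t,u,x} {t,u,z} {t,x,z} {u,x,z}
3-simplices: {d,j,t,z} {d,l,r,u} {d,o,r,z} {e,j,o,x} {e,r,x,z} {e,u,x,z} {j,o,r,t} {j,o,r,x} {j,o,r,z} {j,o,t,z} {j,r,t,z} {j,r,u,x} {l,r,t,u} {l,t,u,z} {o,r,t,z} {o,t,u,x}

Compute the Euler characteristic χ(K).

χ(K)=9

n_0=10 n_1=44 n_2=59 n_3=16
χ=+10−44+59−16=9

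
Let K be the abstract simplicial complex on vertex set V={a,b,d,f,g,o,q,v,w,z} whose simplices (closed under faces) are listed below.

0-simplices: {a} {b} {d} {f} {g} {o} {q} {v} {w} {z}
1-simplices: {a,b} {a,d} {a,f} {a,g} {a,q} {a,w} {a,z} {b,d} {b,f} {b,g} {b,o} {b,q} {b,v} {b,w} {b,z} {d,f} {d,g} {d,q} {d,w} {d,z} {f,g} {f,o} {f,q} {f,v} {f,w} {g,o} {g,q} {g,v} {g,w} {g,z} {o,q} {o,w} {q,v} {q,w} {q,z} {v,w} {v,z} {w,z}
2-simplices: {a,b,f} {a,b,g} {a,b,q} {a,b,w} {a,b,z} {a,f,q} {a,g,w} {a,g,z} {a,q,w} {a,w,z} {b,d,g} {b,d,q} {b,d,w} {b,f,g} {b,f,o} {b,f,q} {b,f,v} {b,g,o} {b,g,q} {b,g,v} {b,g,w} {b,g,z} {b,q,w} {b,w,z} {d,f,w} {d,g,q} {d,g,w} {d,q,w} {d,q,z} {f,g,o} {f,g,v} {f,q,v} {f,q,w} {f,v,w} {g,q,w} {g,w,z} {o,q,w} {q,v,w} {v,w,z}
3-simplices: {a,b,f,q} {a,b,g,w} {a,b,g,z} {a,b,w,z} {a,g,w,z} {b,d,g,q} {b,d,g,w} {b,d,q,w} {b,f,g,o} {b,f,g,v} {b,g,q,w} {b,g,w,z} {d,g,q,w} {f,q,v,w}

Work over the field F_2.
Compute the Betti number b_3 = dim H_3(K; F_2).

n_0=10 n_1=38 n_2=39 n_3=14  [Z2]
∂1: piv[ab,ad,af,ag,aq,aw,az,bo,bv] rk=9  ker:bd,bf,bg,bq,bw,bz,df,dg,dq,dw,dz,fg,fo,fq,fv,fw,go,gq,gv,gw,gz,oq,ow,qv,qw,qz,vw,vz,wz
∂2: piv[abf,abg,abq,abw,abz,afq,agw,agz,aqw,awz,bdg,bdq,bdw,bfg,bfo,bfv,bgo,bgq,bgv,dfw,dqz,fqv,fqw,fvw,oqw,vwz] rk=26  ker:bfq,bgw,bgz,bqw,bwz,dgq,dgw,dqw,fgo,fgv,gqw,gwz,qvw
∂3: piv[abfq,abgw,abgz,abwz,agwz,bdgq,bdgw,bdqw,bfgo,bfgv,bgqw,fqvw] rk=12  ker:bgwz,dgqw
b_3=(14−12)−0=2

b_3=2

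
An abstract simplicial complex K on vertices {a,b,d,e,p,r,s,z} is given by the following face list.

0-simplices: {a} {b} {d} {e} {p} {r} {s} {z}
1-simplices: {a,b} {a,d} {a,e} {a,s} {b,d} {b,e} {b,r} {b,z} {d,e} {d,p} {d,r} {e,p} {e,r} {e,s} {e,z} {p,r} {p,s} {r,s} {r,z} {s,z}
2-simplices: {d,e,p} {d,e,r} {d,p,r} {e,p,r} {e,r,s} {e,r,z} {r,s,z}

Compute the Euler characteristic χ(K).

χ(K)=-5

n_0=8 n_1=20 n_2=7
χ=+8−20+7=-5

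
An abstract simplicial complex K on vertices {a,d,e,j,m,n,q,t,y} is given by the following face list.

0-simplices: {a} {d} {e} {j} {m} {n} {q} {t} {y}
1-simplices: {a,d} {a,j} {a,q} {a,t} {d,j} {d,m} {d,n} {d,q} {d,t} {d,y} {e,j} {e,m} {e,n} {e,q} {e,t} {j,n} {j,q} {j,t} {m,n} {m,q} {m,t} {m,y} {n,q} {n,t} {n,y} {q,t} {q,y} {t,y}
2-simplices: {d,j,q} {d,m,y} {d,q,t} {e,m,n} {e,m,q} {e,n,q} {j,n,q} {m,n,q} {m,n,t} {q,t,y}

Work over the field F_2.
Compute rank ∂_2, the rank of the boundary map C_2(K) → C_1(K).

rank∂_2=9

n_0=9 n_1=28 n_2=10  [Z2]
∂1: piv[ad,aj,aq,at,dm,dn,dy,ej] rk=8  ker:dj,dq,dt,em,en,eq,et,jn,jq,jt,mn,mq,mt,my,nq,nt,ny,qt,qy,ty
∂2: piv[djq,dmy,dqt,emn,emq,enq,jnq,mnt,qty] rk=9  ker:mnq
rk∂_2=9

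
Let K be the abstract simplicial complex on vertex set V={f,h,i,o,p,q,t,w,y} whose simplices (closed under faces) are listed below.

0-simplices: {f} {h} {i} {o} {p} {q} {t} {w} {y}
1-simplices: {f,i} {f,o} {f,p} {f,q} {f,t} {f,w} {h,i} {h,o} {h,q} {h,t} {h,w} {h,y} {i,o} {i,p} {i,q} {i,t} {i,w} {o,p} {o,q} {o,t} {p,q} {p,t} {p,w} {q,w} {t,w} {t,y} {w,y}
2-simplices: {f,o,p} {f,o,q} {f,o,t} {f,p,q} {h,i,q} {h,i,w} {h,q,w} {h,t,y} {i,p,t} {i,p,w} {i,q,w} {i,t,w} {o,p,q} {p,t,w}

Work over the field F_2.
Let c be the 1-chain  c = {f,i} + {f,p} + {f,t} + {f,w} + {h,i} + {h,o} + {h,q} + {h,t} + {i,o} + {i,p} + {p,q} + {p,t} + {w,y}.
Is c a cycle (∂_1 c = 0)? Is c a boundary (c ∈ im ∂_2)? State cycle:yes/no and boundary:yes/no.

cycle:no boundary:no

n_0=9 n_1=27 n_2=14  [Z2]
∂1: piv[fi,fo,fp,fq,ft,fw,hi,hy] rk=8  ker:ho,hq,ht,hw,io,ip,iq,it,iw,op,oq,ot,pq,pt,pw,qw,tw,ty,wy
∂2: piv[fop,foq,fot,fpq,hiq,hiw,hqw,hty,ipt,ipw,itw] rk=11  ker:iqw,opq,ptw
∂1c = {t} + {y}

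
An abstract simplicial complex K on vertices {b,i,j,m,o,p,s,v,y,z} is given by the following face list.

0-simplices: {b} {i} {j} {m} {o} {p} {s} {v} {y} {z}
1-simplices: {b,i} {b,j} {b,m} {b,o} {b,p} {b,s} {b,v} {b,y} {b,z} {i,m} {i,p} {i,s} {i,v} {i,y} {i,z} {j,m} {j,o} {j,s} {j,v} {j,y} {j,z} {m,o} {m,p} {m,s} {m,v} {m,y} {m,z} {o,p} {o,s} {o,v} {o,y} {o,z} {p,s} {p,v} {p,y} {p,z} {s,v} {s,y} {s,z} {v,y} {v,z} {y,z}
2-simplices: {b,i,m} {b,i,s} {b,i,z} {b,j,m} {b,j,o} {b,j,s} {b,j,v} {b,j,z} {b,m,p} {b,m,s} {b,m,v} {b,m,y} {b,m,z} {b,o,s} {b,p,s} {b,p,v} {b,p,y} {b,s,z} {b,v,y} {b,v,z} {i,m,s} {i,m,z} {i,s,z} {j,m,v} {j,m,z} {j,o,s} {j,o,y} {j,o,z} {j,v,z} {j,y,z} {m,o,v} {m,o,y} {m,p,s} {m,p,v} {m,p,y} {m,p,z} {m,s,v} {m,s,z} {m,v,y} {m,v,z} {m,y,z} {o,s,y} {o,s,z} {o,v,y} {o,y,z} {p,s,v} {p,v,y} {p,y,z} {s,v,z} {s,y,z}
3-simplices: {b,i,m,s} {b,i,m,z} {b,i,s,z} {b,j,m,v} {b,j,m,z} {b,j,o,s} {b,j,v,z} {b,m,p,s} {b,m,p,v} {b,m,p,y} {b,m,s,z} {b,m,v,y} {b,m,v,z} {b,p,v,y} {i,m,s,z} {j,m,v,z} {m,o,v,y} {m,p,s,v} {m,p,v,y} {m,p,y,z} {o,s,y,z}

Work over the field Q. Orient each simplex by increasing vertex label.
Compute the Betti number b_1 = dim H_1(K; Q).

b_1=4

n_0=10 n_1=42 n_2=50 n_3=21  [Q]
∂1: piv[bi,bj,bm,bo,bp,bs,bv,by,bz] rk=9  ker:im,ip,is,iv,iy,iz,jm,jo,js,jv,jy,jz,mo,mp,ms,mv,my,mz,op,os,ov,oy,oz,ps,pv,py,pz,sv,sy,sz,vy,vz,yz
∂2: piv[bim,bis,biz,bjm,bjo,bjs,bjv,bjz,bmp,bms,bmv,bmy,bmz,bos,bps,bpv,bpy,bsz,bvy,bvz,joy,joz,jyz,mov,moy,mpz,msv,myz,osy] rk=29  ker:ims,imz,isz,jmv,jmz,jos,jvz,mps,mpv,mpy,msz,mvy,mvz,osz,ovy,oyz,psv,pvy,pyz,svz,syz
∂3: piv[bims,bimz,bisz,bjmv,bjmz,bjos,bjvz,bmps,bmpv,bmpy,bmsz,bmvy,bmvz,bpvy,movy,mpsv,mpyz,osyz] rk=18  ker:imsz,jmvz,mpvy
b_1=(42−9)−29=4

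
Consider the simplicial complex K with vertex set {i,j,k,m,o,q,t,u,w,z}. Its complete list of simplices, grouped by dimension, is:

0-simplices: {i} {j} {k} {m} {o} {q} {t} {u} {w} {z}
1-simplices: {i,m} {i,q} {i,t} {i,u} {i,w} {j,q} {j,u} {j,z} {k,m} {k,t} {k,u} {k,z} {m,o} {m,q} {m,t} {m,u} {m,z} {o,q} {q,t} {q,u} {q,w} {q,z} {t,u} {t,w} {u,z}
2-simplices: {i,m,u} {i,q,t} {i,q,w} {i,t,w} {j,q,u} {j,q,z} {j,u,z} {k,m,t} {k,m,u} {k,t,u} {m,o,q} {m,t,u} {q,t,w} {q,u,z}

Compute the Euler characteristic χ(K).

χ(K)=-1

n_0=10 n_1=25 n_2=14
χ=+10−25+14=-1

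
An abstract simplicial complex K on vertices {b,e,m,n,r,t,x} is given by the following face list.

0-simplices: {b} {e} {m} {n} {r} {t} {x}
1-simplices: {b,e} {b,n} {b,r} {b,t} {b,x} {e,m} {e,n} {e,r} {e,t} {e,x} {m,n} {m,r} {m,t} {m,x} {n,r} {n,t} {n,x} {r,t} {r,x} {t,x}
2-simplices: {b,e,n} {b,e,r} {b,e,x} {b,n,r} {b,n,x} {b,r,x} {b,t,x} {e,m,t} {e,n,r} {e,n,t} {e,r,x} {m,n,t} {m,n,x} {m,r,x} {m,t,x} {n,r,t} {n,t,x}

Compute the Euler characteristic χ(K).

n_0=7 n_1=20 n_2=17
χ=+7−20+17=4

χ(K)=4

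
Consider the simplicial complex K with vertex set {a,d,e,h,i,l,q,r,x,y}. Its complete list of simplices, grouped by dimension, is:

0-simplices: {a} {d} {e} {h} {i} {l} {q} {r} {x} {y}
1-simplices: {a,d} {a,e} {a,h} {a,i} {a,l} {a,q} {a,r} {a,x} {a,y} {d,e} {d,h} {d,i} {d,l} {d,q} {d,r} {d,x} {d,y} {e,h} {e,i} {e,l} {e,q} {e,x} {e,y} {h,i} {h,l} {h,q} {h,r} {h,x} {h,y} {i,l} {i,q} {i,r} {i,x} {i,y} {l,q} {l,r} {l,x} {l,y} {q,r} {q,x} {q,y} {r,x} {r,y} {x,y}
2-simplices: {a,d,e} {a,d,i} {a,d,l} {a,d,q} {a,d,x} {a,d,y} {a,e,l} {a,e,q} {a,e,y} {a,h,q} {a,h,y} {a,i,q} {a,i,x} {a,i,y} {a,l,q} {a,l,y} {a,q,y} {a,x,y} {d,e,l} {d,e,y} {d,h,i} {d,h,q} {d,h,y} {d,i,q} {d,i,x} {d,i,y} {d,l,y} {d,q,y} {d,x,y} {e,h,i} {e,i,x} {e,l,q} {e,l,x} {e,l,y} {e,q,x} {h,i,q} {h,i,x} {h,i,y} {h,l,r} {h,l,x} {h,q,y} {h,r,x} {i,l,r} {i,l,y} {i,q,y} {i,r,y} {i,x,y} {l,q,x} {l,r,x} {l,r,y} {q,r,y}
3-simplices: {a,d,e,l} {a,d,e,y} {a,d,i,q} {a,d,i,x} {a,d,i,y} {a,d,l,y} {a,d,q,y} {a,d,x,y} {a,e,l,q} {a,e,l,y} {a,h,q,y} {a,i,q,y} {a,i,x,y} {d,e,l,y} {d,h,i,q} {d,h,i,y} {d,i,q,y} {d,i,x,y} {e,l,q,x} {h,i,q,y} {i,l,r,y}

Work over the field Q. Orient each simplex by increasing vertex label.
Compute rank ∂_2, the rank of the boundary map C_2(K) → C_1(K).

n_0=10 n_1=44 n_2=51 n_3=21  [Q]
∂1: piv[ad,ae,ah,ai,al,aq,ar,ax,ay] rk=9  ker:de,dh,di,dl,dq,dr,dx,dy,eh,ei,el,eq,ex,ey,hi,hl,hq,hr,hx,hy,il,iq,ir,ix,iy,lq,lr,lx,ly,qr,qx,qy,rx,ry,xy
∂2: piv[ade,adi,adl,adq,adx,ady,ael,aeq,aey,ahq,ahy,aiq,aix,aiy,alq,aly,aqy,axy,dhi,dhq,ehi,eix,elx,eqx,hix,hlr,hlx,hrx,ilr,ily,iry,qry] rk=32  ker:del,dey,dhy,diq,dix,diy,dly,dqy,dxy,elq,ely,hiq,hiy,hqy,iqy,ixy,lqx,lrx,lry
∂3: piv[adel,adey,adiq,adix,adiy,adly,adqy,adxy,aelq,aely,ahqy,aiqy,aixy,dhiq,dhiy,elqx,hiqy,ilry] rk=18  ker:dely,diqy,dixy
rk∂_2=32

rank∂_2=32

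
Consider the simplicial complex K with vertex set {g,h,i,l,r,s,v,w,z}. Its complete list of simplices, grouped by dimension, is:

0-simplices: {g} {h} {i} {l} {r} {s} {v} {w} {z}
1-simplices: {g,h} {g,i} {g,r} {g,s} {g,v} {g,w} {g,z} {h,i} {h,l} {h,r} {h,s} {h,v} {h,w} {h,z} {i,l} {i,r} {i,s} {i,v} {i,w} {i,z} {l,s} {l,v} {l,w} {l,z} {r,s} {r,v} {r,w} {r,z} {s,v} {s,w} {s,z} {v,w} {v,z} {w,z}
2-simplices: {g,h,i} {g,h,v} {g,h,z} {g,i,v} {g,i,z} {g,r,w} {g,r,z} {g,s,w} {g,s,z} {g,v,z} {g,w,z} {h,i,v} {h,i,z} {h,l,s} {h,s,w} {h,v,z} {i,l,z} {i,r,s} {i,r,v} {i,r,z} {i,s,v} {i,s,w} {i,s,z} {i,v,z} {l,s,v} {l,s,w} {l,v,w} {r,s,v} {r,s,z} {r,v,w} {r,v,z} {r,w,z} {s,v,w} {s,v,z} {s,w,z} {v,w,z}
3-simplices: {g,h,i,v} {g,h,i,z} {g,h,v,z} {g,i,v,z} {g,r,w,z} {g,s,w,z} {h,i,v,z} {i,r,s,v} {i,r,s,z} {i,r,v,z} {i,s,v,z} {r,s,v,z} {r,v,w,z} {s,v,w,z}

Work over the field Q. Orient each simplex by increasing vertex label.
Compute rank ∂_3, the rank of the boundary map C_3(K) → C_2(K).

rank∂_3=12

n_0=9 n_1=34 n_2=36 n_3=14  [Q]
∂1: piv[gh,gi,gr,gs,gv,gw,gz,hl] rk=8  ker:hi,hr,hs,hv,hw,hz,il,ir,is,iv,iw,iz,ls,lv,lw,lz,rs,rv,rw,rz,sv,sw,sz,vw,vz,wz
∂2: piv[ghi,ghv,ghz,giv,giz,grw,grz,gsw,gsz,gvz,gwz,hls,hsw,ilz,irs,irv,irz,isv,isw,isz,lsv,lsw,lvw] rk=23  ker:hiv,hiz,hvz,ivz,rsv,rsz,rvw,rvz,rwz,svw,svz,swz,vwz
∂3: piv[ghiv,ghiz,ghvz,givz,grwz,gswz,irsv,irsz,irvz,isvz,rvwz,svwz] rk=12  ker:hivz,rsvz
rk∂_3=12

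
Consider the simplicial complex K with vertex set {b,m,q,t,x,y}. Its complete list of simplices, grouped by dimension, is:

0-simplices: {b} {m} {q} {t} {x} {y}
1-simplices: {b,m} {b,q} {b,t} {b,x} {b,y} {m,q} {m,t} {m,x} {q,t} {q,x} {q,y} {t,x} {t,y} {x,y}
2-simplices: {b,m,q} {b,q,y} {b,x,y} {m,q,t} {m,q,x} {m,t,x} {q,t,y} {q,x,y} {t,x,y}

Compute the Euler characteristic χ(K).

χ(K)=1

n_0=6 n_1=14 n_2=9
χ=+6−14+9=1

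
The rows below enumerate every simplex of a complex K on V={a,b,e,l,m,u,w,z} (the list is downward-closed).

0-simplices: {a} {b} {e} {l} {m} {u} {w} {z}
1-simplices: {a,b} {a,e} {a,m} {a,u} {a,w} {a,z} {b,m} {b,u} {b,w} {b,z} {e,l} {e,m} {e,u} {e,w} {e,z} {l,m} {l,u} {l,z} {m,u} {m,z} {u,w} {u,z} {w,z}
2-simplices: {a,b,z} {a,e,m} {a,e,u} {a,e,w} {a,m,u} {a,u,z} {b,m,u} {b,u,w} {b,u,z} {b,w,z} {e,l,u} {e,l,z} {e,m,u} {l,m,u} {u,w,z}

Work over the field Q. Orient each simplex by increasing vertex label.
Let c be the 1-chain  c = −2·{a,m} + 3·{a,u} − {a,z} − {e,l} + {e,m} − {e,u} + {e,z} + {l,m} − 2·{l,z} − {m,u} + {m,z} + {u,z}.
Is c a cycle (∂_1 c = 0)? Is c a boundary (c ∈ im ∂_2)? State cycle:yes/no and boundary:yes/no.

cycle:yes boundary:no

n_0=8 n_1=23 n_2=15  [Q]
∂1: piv[ab,ae,am,au,aw,az,el] rk=7  ker:bm,bu,bw,bz,em,eu,ew,ez,lm,lu,lz,mu,mz,uw,uz,wz
∂2: piv[abz,aem,aeu,aew,amu,auz,bmu,buw,buz,bwz,elu,elz,lmu] rk=13  ker:emu,uwz
∂1c = 0
c vs im∂2: residual ≠ 0 ⇒ not boundary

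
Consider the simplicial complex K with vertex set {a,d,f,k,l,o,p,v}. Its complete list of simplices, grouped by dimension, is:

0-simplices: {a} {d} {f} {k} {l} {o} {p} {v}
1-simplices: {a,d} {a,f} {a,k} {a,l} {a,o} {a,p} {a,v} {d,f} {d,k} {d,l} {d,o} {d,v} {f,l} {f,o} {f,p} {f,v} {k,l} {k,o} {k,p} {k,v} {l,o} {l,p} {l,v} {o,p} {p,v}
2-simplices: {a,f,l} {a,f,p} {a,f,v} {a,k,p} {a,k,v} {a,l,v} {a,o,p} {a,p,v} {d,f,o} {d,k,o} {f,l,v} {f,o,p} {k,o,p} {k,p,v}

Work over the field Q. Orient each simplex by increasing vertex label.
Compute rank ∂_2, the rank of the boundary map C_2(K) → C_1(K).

n_0=8 n_1=25 n_2=14  [Q]
∂1: piv[ad,af,ak,al,ao,ap,av] rk=7  ker:df,dk,dl,do,dv,fl,fo,fp,fv,kl,ko,kp,kv,lo,lp,lv,op,pv
∂2: piv[afl,afp,afv,akp,akv,alv,aop,apv,dfo,dko,fop,kop] rk=12  ker:flv,kpv
rk∂_2=12

rank∂_2=12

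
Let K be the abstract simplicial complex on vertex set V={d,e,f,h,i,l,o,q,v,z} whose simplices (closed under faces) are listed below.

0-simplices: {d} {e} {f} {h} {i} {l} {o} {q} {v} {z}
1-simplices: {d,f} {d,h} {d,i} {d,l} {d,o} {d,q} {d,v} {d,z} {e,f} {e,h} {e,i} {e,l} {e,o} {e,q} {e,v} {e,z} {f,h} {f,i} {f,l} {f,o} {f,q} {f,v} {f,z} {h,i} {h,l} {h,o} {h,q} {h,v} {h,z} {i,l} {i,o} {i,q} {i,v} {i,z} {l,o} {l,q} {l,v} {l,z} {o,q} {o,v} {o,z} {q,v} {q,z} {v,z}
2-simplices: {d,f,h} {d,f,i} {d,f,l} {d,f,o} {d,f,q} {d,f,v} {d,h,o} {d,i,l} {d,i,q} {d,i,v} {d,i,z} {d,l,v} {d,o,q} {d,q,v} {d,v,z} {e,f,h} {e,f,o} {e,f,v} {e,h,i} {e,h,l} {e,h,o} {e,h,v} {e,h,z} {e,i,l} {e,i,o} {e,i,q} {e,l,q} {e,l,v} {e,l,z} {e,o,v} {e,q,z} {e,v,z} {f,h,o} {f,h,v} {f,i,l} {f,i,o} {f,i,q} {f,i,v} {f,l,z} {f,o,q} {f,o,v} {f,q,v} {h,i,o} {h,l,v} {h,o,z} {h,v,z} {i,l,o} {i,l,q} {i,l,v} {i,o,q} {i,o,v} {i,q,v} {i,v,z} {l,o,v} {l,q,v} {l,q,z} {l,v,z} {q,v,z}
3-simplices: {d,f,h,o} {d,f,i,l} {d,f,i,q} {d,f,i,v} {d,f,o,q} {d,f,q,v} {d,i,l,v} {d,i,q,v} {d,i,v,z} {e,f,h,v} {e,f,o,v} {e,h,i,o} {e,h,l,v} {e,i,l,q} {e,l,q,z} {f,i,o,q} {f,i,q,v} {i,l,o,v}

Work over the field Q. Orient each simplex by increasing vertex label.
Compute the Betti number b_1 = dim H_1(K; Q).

b_1=1

n_0=10 n_1=44 n_2=58 n_3=18  [Q]
∂1: piv[df,dh,di,dl,do,dq,dv,dz,ef] rk=9  ker:eh,ei,el,eo,eq,ev,ez,fh,fi,fl,fo,fq,fv,fz,hi,hl,ho,hq,hv,hz,il,io,iq,iv,iz,lo,lq,lv,lz,oq,ov,oz,qv,qz,vz
∂2: piv[dfh,dfi,dfl,dfo,dfq,dfv,dho,dil,diq,div,diz,dlv,doq,dqv,dvz,efh,efo,efv,ehi,ehl,ehv,ehz,eil,eio,eiq,elq,elv,elz,eov,eqz,evz,flz,hoz,ilo] rk=34  ker:eho,fho,fhv,fil,fio,fiq,fiv,foq,fov,fqv,hio,hlv,hvz,ilq,ilv,ioq,iov,iqv,ivz,lov,lqv,lqz,lvz,qvz
∂3: piv[dfho,dfil,dfiq,dfiv,dfoq,dfqv,dilv,diqv,divz,efhv,efov,ehio,ehlv,eilq,elqz,fioq,ilov] rk=17  ker:fiqv
b_1=(44−9)−34=1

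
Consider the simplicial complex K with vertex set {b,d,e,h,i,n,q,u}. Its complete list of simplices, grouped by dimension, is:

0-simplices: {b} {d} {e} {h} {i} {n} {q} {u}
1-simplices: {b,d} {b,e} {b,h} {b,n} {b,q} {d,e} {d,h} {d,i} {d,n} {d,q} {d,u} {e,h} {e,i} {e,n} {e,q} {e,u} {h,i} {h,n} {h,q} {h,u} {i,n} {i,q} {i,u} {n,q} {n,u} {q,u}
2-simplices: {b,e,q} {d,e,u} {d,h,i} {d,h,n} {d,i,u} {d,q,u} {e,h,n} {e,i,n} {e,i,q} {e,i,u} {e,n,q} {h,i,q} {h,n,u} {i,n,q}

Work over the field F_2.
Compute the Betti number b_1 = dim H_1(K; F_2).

b_1=6

n_0=8 n_1=26 n_2=14  [Z2]
∂1: piv[bd,be,bh,bn,bq,di,du] rk=7  ker:de,dh,dn,dq,eh,ei,en,eq,eu,hi,hn,hq,hu,in,iq,iu,nq,nu,qu
∂2: piv[beq,deu,dhi,dhn,diu,dqu,ehn,ein,eiq,eiu,enq,hiq,hnu] rk=13  ker:inq
b_1=(26−7)−13=6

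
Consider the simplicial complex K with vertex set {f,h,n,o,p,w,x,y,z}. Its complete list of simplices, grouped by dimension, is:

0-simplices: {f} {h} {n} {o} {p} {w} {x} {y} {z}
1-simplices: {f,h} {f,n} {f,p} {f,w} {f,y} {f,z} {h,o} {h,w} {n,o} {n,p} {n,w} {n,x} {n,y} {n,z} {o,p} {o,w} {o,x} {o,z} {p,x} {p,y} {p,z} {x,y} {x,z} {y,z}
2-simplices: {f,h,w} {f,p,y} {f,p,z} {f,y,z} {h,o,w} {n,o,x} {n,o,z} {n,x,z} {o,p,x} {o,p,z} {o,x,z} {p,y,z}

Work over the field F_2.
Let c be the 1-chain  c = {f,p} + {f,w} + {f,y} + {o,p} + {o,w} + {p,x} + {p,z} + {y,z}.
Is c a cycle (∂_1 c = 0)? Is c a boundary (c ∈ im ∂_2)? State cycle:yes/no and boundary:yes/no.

n_0=9 n_1=24 n_2=12  [Z2]
∂1: piv[fh,fn,fp,fw,fy,fz,ho,nx] rk=8  ker:hw,no,np,nw,ny,nz,op,ow,ox,oz,px,py,pz,xy,xz,yz
∂2: piv[fhw,fpy,fpz,fyz,how,nox,noz,nxz,opx,opz] rk=10  ker:oxz,pyz
∂1c = {f} + {x}

cycle:no boundary:no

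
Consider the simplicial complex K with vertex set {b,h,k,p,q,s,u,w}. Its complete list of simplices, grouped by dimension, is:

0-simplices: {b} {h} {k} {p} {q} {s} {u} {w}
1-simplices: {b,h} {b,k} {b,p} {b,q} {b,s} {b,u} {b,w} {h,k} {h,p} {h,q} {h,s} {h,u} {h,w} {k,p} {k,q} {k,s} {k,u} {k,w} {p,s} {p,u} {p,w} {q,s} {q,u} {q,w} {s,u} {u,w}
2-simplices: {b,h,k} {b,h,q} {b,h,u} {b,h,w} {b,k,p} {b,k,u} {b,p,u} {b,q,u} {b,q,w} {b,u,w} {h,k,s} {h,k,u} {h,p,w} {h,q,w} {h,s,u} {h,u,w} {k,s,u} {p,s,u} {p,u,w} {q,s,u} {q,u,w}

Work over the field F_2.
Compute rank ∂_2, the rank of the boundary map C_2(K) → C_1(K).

rank∂_2=16

n_0=8 n_1=26 n_2=21  [Z2]
∂1: piv[bh,bk,bp,bq,bs,bu,bw] rk=7  ker:hk,hp,hq,hs,hu,hw,kp,kq,ks,ku,kw,ps,pu,pw,qs,qu,qw,su,uw
∂2: piv[bhk,bhq,bhu,bhw,bkp,bku,bpu,bqu,bqw,buw,hks,hpw,hsu,psu,puw,qsu] rk=16  ker:hku,hqw,huw,ksu,quw
rk∂_2=16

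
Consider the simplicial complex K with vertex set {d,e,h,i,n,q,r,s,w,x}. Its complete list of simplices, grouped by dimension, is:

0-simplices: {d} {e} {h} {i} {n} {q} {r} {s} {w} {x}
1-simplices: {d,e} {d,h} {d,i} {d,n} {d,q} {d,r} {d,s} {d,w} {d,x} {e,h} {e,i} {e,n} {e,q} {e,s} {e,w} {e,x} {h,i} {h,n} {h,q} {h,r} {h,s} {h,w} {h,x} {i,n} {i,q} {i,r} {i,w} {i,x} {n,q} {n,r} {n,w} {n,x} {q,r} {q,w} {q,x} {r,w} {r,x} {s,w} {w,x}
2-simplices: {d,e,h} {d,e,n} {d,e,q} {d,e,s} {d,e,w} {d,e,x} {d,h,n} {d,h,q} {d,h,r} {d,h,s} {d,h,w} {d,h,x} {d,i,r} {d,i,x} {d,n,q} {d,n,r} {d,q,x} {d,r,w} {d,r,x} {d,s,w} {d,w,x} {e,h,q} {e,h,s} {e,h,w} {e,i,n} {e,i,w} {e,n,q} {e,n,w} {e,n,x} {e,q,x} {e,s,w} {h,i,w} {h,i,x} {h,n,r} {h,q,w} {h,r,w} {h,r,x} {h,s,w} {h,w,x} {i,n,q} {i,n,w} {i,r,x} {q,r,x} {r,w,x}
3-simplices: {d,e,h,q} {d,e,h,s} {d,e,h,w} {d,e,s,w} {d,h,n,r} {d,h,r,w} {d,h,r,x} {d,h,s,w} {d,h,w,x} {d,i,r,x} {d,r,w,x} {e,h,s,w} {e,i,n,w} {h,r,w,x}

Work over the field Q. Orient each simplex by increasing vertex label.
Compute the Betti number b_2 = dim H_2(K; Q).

b_2=2

n_0=10 n_1=39 n_2=44 n_3=14  [Q]
∂1: piv[de,dh,di,dn,dq,dr,ds,dw,dx] rk=9  ker:eh,ei,en,eq,es,ew,ex,hi,hn,hq,hr,hs,hw,hx,in,iq,ir,iw,ix,nq,nr,nw,nx,qr,qw,qx,rw,rx,sw,wx
∂2: piv[deh,den,deq,des,dew,dex,dhn,dhq,dhr,dhs,dhw,dhx,dir,dix,dnq,dnr,dqx,drw,drx,dsw,dwx,ein,eiw,enw,enx,hiw,hix,hqw,inq,qrx] rk=30  ker:ehq,ehs,ehw,enq,eqx,esw,hnr,hrw,hrx,hsw,hwx,inw,irx,rwx
∂3: piv[dehq,dehs,dehw,desw,dhnr,dhrw,dhrx,dhsw,dhwx,dirx,drwx,einw] rk=12  ker:ehsw,hrwx
b_2=(44−30)−12=2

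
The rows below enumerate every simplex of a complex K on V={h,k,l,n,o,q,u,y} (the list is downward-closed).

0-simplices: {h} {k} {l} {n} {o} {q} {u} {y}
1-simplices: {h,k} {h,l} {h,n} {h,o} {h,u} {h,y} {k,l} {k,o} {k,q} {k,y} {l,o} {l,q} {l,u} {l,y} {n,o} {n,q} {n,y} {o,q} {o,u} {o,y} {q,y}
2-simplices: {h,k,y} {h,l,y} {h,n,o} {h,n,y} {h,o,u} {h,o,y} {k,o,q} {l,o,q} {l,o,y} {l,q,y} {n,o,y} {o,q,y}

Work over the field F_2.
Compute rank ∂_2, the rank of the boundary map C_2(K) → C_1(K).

rank∂_2=10

n_0=8 n_1=21 n_2=12  [Z2]
∂1: piv[hk,hl,hn,ho,hu,hy,kq] rk=7  ker:kl,ko,ky,lo,lq,lu,ly,no,nq,ny,oq,ou,oy,qy
∂2: piv[hky,hly,hno,hny,hou,hoy,koq,loq,loy,lqy] rk=10  ker:noy,oqy
rk∂_2=10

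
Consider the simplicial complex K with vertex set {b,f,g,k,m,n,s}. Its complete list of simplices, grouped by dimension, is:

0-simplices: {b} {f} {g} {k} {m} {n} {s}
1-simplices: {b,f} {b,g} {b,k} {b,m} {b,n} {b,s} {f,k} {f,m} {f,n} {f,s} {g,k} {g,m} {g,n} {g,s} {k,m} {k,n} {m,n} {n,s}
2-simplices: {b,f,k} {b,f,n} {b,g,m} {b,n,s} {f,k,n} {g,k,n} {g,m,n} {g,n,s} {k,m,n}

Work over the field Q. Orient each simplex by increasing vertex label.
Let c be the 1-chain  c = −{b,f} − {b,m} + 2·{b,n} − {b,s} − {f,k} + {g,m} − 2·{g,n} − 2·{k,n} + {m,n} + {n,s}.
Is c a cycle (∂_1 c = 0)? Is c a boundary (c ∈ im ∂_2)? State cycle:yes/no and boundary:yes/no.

n_0=7 n_1=18 n_2=9  [Q]
∂1: piv[bf,bg,bk,bm,bn,bs] rk=6  ker:fk,fm,fn,fs,gk,gm,gn,gs,km,kn,mn,ns
∂2: piv[bfk,bfn,bgm,bns,fkn,gkn,gmn,gns,kmn] rk=9
∂1c = {b} + {g} + {k} − {m} − 2·{n}

cycle:no boundary:no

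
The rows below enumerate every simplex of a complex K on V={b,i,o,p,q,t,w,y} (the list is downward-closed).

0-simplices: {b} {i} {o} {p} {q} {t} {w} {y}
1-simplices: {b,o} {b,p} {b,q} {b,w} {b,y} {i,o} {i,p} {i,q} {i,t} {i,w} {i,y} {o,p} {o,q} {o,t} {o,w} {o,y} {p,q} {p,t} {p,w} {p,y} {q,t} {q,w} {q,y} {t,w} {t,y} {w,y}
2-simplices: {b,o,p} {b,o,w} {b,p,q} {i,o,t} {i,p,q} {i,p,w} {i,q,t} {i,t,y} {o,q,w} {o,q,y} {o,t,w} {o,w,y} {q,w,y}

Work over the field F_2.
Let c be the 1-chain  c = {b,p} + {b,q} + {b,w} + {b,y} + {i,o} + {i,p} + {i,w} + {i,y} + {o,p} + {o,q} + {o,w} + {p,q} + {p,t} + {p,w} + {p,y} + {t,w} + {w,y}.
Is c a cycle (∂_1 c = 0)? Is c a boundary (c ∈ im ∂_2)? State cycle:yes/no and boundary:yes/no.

cycle:no boundary:no

n_0=8 n_1=26 n_2=13  [Z2]
∂1: piv[bo,bp,bq,bw,by,io,it] rk=7  ker:ip,iq,iw,iy,op,oq,ot,ow,oy,pq,pt,pw,py,qt,qw,qy,tw,ty,wy
∂2: piv[bop,bow,bpq,iot,ipq,ipw,iqt,ity,oqw,oqy,otw,owy] rk=12  ker:qwy
∂1c = {p} + {q}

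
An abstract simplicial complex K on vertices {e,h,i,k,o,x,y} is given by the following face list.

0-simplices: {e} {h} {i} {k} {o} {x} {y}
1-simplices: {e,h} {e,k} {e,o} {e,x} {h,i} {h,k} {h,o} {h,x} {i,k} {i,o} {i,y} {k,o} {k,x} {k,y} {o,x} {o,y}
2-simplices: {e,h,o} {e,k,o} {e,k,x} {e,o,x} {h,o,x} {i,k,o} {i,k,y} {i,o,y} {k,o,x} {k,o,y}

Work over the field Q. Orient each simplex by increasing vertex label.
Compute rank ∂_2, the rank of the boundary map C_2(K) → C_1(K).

rank∂_2=8

n_0=7 n_1=16 n_2=10  [Q]
∂1: piv[eh,ek,eo,ex,hi,iy] rk=6  ker:hk,ho,hx,ik,io,ko,kx,ky,ox,oy
∂2: piv[eho,eko,ekx,eox,hox,iko,iky,ioy] rk=8  ker:kox,koy
rk∂_2=8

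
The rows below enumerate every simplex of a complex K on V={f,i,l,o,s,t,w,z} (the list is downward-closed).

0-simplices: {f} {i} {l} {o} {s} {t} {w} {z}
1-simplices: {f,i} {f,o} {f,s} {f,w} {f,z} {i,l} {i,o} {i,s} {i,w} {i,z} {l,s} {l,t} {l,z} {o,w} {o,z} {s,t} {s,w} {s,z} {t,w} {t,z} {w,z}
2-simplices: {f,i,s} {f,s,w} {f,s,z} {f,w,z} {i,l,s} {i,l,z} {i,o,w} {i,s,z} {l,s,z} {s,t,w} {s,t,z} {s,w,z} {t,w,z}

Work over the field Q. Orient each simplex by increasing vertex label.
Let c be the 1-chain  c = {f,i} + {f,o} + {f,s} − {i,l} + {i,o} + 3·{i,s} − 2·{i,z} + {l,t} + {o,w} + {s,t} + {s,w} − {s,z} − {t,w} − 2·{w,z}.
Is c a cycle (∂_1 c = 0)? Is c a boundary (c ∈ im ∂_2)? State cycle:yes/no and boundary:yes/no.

cycle:no boundary:no

n_0=8 n_1=21 n_2=13  [Q]
∂1: piv[fi,fo,fs,fw,fz,il,lt] rk=7  ker:io,is,iw,iz,ls,lz,ow,oz,st,sw,sz,tw,tz,wz
∂2: piv[fis,fsw,fsz,fwz,ils,ilz,iow,isz,stw,stz] rk=10  ker:lsz,swz,twz
∂1c = −3·{f} − 2·{l} + {o} + 3·{s} + 3·{t} + 3·{w} − 5·{z}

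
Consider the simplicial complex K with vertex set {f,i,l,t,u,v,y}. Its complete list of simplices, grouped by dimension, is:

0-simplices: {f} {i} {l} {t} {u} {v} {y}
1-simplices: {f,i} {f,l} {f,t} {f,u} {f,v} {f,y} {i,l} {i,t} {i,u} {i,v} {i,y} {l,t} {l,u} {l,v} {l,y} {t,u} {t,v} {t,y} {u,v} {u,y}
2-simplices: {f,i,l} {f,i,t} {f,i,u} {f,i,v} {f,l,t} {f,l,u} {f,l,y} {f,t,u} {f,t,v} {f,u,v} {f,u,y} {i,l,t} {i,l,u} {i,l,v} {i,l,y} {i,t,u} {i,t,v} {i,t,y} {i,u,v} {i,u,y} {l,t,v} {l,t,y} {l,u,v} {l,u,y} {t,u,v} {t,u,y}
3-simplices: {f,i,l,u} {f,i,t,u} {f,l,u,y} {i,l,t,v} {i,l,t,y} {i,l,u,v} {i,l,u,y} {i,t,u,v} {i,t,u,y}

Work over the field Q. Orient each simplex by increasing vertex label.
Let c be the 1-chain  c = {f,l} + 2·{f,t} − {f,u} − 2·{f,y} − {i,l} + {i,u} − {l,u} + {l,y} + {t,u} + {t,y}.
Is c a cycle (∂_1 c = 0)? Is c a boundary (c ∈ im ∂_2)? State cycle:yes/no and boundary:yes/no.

cycle:yes boundary:yes

n_0=7 n_1=20 n_2=26 n_3=9  [Q]
∂1: piv[fi,fl,ft,fu,fv,fy] rk=6  ker:il,it,iu,iv,iy,lt,lu,lv,ly,tu,tv,ty,uv,uy
∂2: piv[fil,fit,fiu,fiv,flt,flu,fly,ftu,ftv,fuv,fuy,ilv,ily,ity] rk=14  ker:ilt,ilu,itu,itv,iuv,iuy,ltv,lty,luv,luy,tuv,tuy
∂3: piv[filu,fitu,fluy,iltv,ilty,iluv,iluy,ituv,ituy] rk=9
∂1c = 0
c vs im∂2: reduces to 0 ⇒ boundary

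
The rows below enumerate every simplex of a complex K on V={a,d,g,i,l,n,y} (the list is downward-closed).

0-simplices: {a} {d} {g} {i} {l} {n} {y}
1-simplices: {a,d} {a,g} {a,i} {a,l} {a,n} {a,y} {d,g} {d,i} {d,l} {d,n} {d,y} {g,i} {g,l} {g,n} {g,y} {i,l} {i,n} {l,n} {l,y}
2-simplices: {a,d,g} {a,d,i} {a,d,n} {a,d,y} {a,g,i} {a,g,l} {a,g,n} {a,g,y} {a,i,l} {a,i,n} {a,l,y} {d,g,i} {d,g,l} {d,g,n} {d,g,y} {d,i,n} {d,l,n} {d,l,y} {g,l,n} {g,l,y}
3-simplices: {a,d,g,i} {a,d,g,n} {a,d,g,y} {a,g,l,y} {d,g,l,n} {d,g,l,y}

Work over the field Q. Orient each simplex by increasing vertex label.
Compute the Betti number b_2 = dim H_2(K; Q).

n_0=7 n_1=19 n_2=20 n_3=6  [Q]
∂1: piv[ad,ag,ai,al,an,ay] rk=6  ker:dg,di,dl,dn,dy,gi,gl,gn,gy,il,in,ln,ly
∂2: piv[adg,adi,adn,ady,agi,agl,agn,agy,ail,ain,aly,dgl,dln] rk=13  ker:dgi,dgn,dgy,din,dly,gln,gly
∂3: piv[adgi,adgn,adgy,agly,dgln,dgly] rk=6
b_2=(20−13)−6=1

b_2=1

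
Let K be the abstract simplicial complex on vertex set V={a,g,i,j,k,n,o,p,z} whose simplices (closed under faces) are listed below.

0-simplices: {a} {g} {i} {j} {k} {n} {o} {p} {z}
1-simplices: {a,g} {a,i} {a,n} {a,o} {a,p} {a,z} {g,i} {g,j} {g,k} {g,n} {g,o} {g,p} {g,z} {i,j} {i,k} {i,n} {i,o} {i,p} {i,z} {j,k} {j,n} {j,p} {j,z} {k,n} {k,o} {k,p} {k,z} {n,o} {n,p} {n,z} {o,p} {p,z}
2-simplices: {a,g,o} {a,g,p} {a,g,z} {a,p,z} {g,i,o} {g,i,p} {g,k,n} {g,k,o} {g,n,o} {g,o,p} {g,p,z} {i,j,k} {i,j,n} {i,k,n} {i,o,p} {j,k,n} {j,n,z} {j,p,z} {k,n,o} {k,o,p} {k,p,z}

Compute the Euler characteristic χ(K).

χ(K)=-2

n_0=9 n_1=32 n_2=21
χ=+9−32+21=-2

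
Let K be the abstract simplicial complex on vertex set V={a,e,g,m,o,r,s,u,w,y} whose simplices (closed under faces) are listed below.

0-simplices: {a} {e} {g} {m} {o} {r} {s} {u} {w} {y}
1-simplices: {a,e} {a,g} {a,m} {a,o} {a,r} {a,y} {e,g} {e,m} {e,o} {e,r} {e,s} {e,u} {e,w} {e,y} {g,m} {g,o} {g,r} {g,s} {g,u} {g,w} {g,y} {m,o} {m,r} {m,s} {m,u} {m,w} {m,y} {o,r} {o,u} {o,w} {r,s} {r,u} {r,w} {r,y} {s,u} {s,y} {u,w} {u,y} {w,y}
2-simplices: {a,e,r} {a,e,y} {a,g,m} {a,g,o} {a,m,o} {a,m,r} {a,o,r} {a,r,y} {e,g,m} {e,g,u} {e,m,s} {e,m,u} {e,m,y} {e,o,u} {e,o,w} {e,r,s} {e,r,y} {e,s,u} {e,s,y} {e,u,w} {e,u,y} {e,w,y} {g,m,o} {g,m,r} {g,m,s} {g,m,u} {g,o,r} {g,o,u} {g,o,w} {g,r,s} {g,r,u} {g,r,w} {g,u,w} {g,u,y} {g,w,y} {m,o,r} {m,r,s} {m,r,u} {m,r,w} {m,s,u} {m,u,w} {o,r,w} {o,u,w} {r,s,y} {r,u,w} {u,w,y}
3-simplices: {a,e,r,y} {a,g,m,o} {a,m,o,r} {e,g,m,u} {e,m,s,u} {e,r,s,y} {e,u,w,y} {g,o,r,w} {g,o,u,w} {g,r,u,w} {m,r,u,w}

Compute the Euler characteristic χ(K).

n_0=10 n_1=39 n_2=46 n_3=11
χ=+10−39+46−11=6

χ(K)=6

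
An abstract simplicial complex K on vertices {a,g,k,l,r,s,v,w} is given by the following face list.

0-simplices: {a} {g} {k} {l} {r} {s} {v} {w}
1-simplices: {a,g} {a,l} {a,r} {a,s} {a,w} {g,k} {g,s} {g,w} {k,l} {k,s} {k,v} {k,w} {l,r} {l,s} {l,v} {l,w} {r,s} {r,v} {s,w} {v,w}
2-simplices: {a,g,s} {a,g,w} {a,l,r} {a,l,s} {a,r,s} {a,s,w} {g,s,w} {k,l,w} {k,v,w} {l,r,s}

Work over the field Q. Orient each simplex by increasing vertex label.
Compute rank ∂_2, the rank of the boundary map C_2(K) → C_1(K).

n_0=8 n_1=20 n_2=10  [Q]
∂1: piv[ag,al,ar,as,aw,gk,kv] rk=7  ker:gs,gw,kl,ks,kw,lr,ls,lv,lw,rs,rv,sw,vw
∂2: piv[ags,agw,alr,als,ars,asw,klw,kvw] rk=8  ker:gsw,lrs
rk∂_2=8

rank∂_2=8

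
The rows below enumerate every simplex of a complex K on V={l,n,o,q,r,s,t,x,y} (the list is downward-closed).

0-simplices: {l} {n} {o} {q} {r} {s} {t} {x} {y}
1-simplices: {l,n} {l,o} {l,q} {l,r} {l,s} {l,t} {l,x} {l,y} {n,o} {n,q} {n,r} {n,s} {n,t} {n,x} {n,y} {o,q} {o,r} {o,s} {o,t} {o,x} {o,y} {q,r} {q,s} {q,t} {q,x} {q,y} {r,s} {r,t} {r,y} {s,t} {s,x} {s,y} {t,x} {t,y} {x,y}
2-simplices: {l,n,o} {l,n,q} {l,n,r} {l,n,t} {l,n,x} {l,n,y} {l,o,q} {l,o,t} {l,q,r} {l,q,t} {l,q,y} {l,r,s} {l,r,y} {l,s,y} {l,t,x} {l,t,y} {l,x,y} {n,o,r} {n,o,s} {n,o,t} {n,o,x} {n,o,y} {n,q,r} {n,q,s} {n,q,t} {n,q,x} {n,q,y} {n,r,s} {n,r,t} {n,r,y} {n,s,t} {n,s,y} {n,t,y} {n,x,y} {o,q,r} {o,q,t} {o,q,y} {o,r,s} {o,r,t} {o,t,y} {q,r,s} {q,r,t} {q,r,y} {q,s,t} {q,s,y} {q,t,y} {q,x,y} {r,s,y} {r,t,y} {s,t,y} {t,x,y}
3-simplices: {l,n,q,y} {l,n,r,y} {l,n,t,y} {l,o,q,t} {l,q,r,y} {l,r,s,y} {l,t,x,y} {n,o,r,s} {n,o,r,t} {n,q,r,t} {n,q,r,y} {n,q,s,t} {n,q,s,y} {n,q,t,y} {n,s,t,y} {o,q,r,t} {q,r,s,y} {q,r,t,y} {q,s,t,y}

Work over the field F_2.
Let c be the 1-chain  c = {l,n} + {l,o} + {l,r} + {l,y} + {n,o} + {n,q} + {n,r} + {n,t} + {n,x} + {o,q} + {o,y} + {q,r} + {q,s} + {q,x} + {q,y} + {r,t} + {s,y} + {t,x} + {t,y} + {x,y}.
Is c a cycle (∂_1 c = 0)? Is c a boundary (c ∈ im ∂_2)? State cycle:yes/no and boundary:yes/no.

n_0=9 n_1=35 n_2=51 n_3=19  [Z2]
∂1: piv[ln,lo,lq,lr,ls,lt,lx,ly] rk=8  ker:no,nq,nr,ns,nt,nx,ny,oq,or,os,ot,ox,oy,qr,qs,qt,qx,qy,rs,rt,ry,st,sx,sy,tx,ty,xy
∂2: piv[lno,lnq,lnr,lnt,lnx,lny,loq,lot,lqr,lqt,lqy,lrs,lry,lsy,ltx,lty,lxy,nor,nos,nox,noy,nqs,nqx,nrs,nrt,nst] rk=26  ker:not,nqr,nqt,nqy,nry,nsy,nty,nxy,oqr,oqt,oqy,ors,ort,oty,qrs,qrt,qry,qst,qsy,qty,qxy,rsy,rty,sty,txy
∂3: piv[lnqy,lnry,lnty,loqt,lqry,lrsy,ltxy,nors,nort,nqrt,nqry,nqst,nqsy,nqty,nsty,oqrt,qrsy,qrty] rk=18  ker:qsty
∂1c = 0
c vs im∂2: reduces to 0 ⇒ boundary

cycle:yes boundary:yes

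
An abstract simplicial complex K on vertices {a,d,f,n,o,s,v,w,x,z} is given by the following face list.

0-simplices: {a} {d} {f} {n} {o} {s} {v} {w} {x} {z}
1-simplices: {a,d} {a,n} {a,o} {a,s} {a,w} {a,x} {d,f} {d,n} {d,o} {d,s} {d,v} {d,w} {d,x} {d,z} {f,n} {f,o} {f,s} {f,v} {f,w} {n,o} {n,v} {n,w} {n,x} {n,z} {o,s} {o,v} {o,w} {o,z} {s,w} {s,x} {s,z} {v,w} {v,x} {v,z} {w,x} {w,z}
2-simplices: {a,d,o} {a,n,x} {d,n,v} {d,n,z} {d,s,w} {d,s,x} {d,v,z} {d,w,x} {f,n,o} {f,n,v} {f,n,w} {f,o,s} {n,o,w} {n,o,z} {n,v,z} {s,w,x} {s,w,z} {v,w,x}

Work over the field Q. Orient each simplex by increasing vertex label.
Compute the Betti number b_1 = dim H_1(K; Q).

b_1=11

n_0=10 n_1=36 n_2=18  [Q]
∂1: piv[ad,an,ao,as,aw,ax,df,dv,dz] rk=9  ker:dn,do,ds,dw,dx,fn,fo,fs,fv,fw,no,nv,nw,nx,nz,os,ov,ow,oz,sw,sx,sz,vw,vx,vz,wx,wz
∂2: piv[ado,anx,dnv,dnz,dsw,dsx,dvz,dwx,fno,fnv,fnw,fos,now,noz,swz,vwx] rk=16  ker:nvz,swx
b_1=(36−9)−16=11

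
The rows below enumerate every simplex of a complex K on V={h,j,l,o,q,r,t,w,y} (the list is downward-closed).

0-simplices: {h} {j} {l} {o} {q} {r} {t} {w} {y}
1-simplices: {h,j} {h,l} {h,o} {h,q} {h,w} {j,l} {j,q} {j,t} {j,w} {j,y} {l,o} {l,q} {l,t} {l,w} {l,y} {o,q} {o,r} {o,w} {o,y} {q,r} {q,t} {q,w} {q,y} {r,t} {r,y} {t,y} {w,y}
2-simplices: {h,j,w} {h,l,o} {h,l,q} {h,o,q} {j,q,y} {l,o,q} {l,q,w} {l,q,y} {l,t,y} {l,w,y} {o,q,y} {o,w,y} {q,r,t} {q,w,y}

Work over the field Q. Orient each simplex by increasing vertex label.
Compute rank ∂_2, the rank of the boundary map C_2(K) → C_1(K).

rank∂_2=12

n_0=9 n_1=27 n_2=14  [Q]
∂1: piv[hj,hl,ho,hq,hw,jt,jy,or] rk=8  ker:jl,jq,jw,lo,lq,lt,lw,ly,oq,ow,oy,qr,qt,qw,qy,rt,ry,ty,wy
∂2: piv[hjw,hlo,hlq,hoq,jqy,lqw,lqy,lty,lwy,oqy,owy,qrt] rk=12  ker:loq,qwy
rk∂_2=12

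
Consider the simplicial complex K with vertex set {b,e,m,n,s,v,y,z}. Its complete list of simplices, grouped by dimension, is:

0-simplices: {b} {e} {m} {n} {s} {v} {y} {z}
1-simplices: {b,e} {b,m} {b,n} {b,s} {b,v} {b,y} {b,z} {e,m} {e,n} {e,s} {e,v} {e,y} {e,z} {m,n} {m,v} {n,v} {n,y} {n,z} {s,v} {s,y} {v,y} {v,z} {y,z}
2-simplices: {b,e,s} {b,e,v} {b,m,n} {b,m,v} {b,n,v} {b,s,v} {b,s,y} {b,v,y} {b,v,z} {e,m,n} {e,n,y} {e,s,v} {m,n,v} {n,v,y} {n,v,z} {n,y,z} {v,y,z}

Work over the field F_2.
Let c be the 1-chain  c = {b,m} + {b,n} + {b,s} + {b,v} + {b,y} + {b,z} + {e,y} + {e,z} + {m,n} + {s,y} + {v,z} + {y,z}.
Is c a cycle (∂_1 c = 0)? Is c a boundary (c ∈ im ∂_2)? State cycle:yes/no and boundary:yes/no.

cycle:yes boundary:no

n_0=8 n_1=23 n_2=17  [Z2]
∂1: piv[be,bm,bn,bs,bv,by,bz] rk=7  ker:em,en,es,ev,ey,ez,mn,mv,nv,ny,nz,sv,sy,vy,vz,yz
∂2: piv[bes,bev,bmn,bmv,bnv,bsv,bsy,bvy,bvz,emn,eny,nvy,nvz,nyz] rk=14  ker:esv,mnv,vyz
∂1c = 0
c vs im∂2: residual ≠ 0 ⇒ not boundary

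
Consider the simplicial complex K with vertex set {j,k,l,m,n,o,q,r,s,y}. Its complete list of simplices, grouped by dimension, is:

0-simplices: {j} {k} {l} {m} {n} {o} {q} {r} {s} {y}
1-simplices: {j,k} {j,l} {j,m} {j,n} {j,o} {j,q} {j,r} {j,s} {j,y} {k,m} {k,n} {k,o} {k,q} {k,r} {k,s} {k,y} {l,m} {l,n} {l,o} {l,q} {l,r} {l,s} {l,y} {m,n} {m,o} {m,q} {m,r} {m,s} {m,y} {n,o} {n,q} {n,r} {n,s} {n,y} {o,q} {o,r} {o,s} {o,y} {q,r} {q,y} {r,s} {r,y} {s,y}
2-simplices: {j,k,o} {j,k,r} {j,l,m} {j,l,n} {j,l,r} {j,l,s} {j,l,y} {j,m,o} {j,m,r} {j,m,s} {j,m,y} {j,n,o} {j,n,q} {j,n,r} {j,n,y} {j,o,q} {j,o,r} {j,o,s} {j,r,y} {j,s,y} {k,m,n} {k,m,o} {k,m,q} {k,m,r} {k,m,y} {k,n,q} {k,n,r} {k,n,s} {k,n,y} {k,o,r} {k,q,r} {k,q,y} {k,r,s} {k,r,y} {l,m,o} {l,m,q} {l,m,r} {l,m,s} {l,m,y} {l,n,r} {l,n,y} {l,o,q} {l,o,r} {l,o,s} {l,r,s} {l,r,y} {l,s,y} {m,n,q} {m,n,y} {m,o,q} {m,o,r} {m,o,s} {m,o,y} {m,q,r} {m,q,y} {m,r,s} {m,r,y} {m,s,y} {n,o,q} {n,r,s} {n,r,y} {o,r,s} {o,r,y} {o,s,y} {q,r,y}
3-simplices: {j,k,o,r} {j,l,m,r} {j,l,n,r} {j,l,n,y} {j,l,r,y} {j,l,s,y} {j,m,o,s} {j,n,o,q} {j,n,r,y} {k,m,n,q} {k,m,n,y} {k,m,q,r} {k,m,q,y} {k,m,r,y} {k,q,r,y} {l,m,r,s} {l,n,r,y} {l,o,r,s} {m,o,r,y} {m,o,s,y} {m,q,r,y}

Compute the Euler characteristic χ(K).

n_0=10 n_1=43 n_2=65 n_3=21
χ=+10−43+65−21=11

χ(K)=11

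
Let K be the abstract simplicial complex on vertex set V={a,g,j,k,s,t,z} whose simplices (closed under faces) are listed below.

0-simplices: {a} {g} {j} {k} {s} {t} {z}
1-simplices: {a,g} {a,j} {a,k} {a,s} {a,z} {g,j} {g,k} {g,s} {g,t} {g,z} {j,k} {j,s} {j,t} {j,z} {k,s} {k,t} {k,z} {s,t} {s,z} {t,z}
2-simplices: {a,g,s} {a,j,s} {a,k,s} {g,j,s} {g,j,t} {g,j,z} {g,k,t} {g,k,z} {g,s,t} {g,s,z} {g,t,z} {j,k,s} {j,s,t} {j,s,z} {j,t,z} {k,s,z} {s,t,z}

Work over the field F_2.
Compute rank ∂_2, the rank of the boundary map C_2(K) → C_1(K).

n_0=7 n_1=20 n_2=17  [Z2]
∂1: piv[ag,aj,ak,as,az,gt] rk=6  ker:gj,gk,gs,gz,jk,js,jt,jz,ks,kt,kz,st,sz,tz
∂2: piv[ags,ajs,aks,gjs,gjt,gjz,gkt,gkz,gst,gsz,gtz,jks,ksz] rk=13  ker:jst,jsz,jtz,stz
rk∂_2=13

rank∂_2=13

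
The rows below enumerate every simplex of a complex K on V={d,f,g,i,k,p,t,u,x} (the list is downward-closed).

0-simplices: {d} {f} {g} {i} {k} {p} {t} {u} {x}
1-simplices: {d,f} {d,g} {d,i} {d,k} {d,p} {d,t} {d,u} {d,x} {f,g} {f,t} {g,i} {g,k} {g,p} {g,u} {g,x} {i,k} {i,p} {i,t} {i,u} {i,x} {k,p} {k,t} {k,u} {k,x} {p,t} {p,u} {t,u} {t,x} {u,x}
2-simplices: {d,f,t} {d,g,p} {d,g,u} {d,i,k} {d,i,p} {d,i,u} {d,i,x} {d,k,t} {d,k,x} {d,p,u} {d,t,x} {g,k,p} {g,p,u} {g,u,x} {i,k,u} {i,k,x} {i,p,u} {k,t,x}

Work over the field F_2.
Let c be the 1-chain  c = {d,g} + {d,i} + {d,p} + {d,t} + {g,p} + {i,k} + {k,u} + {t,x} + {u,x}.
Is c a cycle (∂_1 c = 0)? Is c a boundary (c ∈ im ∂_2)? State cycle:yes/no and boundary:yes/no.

n_0=9 n_1=29 n_2=18  [Z2]
∂1: piv[df,dg,di,dk,dp,dt,du,dx] rk=8  ker:fg,ft,gi,gk,gp,gu,gx,ik,ip,it,iu,ix,kp,kt,ku,kx,pt,pu,tu,tx,ux
∂2: piv[dft,dgp,dgu,dik,dip,diu,dix,dkt,dkx,dpu,dtx,gkp,gux,iku] rk=14  ker:gpu,ikx,ipu,ktx
∂1c = 0
c vs im∂2: residual ≠ 0 ⇒ not boundary

cycle:yes boundary:no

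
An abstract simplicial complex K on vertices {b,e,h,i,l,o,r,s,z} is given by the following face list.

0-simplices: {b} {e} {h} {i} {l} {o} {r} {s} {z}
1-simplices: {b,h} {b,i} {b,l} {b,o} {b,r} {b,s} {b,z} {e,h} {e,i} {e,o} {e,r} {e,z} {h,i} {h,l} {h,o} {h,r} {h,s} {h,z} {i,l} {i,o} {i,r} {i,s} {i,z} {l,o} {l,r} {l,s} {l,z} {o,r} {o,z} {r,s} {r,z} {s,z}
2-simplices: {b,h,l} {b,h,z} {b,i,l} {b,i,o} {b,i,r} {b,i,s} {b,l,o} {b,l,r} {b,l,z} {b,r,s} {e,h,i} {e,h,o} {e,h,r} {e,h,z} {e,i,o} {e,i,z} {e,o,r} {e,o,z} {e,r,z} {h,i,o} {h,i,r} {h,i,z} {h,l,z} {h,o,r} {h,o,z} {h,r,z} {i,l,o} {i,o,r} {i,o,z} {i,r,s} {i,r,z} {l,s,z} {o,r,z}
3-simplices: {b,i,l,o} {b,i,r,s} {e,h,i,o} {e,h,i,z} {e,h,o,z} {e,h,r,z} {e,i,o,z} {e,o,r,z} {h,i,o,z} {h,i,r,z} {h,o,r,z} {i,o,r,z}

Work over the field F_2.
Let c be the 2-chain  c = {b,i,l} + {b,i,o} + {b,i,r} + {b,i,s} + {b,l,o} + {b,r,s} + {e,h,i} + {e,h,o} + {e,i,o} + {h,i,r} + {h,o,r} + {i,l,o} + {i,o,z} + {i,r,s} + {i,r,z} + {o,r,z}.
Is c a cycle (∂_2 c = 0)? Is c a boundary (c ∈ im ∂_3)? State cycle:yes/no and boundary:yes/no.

n_0=9 n_1=32 n_2=33 n_3=12  [Z2]
∂1: piv[bh,bi,bl,bo,br,bs,bz,eh] rk=8  ker:ei,eo,er,ez,hi,hl,ho,hr,hs,hz,il,io,ir,is,iz,lo,lr,ls,lz,or,oz,rs,rz,sz
∂2: piv[bhl,bhz,bil,bio,bir,bis,blo,blr,blz,brs,ehi,eho,ehr,ehz,eio,eiz,eor,eoz,erz,hir,lsz] rk=21  ker:hio,hiz,hlz,hor,hoz,hrz,ilo,ior,ioz,irs,irz,orz
∂3: piv[bilo,birs,ehio,ehiz,ehoz,ehrz,eioz,eorz,hirz,horz,iorz] rk=11  ker:hioz
∂2c = 0
c vs im∂3: reduces to 0 ⇒ boundary

cycle:yes boundary:yes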